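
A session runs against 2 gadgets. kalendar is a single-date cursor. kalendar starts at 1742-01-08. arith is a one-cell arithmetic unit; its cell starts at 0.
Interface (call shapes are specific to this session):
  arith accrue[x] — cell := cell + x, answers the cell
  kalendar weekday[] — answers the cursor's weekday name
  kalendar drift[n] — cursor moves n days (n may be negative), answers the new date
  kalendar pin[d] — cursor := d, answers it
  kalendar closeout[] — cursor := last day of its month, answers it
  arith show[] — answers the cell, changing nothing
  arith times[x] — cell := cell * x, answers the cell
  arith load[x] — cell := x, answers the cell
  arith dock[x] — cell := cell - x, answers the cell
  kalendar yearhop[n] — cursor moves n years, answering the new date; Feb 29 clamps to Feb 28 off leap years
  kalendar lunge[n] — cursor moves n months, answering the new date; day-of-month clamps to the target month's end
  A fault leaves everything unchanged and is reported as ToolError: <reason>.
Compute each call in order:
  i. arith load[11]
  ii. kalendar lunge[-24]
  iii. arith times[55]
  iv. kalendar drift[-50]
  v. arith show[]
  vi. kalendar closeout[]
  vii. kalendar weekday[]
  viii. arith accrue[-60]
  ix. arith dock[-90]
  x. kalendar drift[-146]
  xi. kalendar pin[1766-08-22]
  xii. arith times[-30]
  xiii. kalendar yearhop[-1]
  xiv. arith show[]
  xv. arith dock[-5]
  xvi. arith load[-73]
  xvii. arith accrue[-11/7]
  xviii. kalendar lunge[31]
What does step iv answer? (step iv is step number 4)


Act: arith load[x→11]
Obs: 11
Act: kalendar lunge[n→-24]
Obs: 1740-01-08
Act: arith times[x→55]
Obs: 605
Act: kalendar drift[n→-50]
Obs: 1739-11-19
Act: arith show[]
Obs: 605
Act: kalendar closeout[]
Obs: 1739-11-30
Act: kalendar weekday[]
Obs: Monday
Act: arith accrue[x→-60]
Obs: 545
Act: arith dock[x→-90]
Obs: 635
Act: kalendar drift[n→-146]
Obs: 1739-07-07
Act: kalendar pin[d→1766-08-22]
Obs: 1766-08-22
Act: arith times[x→-30]
Obs: -19050
Act: kalendar yearhop[n→-1]
Obs: 1765-08-22
Act: arith show[]
Obs: -19050
Act: arith dock[x→-5]
Obs: -19045
Act: arith load[x→-73]
Obs: -73
Act: arith accrue[x→-11/7]
Obs: -522/7
Act: kalendar lunge[n→31]
Obs: 1768-03-22

Answer: 1739-11-19


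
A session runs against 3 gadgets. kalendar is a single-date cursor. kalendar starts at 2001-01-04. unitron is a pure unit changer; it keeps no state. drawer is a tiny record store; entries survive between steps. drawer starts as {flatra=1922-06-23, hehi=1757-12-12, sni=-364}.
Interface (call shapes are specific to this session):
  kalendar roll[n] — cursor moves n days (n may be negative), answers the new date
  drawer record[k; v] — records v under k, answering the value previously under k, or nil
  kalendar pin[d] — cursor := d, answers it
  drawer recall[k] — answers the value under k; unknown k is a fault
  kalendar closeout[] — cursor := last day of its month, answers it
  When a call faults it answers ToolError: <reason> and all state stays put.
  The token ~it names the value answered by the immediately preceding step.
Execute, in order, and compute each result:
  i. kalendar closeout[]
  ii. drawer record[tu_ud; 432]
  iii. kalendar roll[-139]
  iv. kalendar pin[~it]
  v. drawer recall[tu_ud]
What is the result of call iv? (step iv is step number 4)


% kalendar closeout
:: 2001-01-31
% drawer record k='tu_ud' v='432'
:: nil
% kalendar roll n='-139'
:: 2000-09-14
% kalendar pin d='~it'
:: 2000-09-14
% drawer recall k='tu_ud'
:: 432

Answer: 2000-09-14


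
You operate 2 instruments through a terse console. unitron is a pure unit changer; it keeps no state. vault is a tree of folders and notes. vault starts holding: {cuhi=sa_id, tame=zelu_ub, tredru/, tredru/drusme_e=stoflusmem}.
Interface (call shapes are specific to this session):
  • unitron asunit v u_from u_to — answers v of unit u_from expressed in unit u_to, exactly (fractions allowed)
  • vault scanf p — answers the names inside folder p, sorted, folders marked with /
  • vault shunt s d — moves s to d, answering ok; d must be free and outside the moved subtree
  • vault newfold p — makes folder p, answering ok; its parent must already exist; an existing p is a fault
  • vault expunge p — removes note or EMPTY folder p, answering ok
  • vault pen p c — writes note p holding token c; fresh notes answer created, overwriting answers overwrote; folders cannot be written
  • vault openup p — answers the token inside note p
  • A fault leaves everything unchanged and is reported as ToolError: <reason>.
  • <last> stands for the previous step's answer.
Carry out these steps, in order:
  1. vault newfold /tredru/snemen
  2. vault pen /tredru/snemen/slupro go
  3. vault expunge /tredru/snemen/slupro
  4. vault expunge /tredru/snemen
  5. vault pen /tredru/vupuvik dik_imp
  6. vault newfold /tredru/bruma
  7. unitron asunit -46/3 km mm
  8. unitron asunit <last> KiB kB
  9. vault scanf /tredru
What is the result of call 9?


Answer: [bruma/, drusme_e, vupuvik]

Derivation:
-- 1. vault newfold(p: /tredru/snemen) => ok
-- 2. vault pen(p: /tredru/snemen/slupro, c: go) => created
-- 3. vault expunge(p: /tredru/snemen/slupro) => ok
-- 4. vault expunge(p: /tredru/snemen) => ok
-- 5. vault pen(p: /tredru/vupuvik, c: dik_imp) => created
-- 6. vault newfold(p: /tredru/bruma) => ok
-- 7. unitron asunit(v: -46/3, u_from: km, u_to: mm) => -46000000/3
-- 8. unitron asunit(v: <last>, u_from: KiB, u_to: kB) => -47104000/3
-- 9. vault scanf(p: /tredru) => [bruma/, drusme_e, vupuvik]


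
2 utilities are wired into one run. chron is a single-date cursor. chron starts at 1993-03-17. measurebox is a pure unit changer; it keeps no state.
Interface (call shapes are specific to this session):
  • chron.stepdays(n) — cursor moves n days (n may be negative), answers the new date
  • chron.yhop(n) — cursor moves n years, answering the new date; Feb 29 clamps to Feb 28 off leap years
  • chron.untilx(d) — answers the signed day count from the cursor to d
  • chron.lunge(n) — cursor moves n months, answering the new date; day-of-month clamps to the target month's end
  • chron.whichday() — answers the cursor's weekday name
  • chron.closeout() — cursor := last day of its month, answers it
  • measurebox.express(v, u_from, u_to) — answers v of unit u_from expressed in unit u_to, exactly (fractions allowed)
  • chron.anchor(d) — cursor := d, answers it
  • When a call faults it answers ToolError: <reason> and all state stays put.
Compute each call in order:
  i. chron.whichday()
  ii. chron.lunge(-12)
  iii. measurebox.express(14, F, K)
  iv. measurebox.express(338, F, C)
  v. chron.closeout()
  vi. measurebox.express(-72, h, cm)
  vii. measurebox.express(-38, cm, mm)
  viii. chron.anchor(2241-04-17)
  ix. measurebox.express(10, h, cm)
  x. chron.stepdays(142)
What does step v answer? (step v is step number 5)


Invoking chron.whichday, — result: Wednesday.
I use chron.lunge using n='-12', and see 1992-03-17.
Next I call measurebox.express using v='14', u_from='F', u_to='K', — result: 5263/20.
I invoke measurebox.express using v='338', u_from='F', u_to='C', → 170.
Now I run chron.closeout(), giving 1992-03-31.
Then measurebox.express using v='-72', u_from='h', u_to='cm', → ToolError: incompatible units.
Now I run measurebox.express using v='-38', u_from='cm', u_to='mm', and see -380.
Next I call chron.anchor using d='2241-04-17': 2241-04-17.
Next I call measurebox.express using v='10', u_from='h', u_to='cm', and get ToolError: incompatible units.
Next I call chron.stepdays using n='142', yielding 2241-09-06.

Answer: 1992-03-31


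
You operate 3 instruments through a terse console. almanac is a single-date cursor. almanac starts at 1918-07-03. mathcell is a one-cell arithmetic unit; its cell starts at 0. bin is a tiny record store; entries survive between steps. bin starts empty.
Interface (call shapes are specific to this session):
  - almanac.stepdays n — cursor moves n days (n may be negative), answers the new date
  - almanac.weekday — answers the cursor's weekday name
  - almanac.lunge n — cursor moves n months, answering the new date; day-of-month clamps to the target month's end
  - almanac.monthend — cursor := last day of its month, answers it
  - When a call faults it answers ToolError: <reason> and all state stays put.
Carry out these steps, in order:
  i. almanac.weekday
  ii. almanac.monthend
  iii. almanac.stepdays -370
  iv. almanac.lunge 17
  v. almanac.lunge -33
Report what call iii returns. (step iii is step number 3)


Answer: 1917-07-26

Derivation:
CALL almanac.weekday[]
RET  Wednesday
CALL almanac.monthend[]
RET  1918-07-31
CALL almanac.stepdays[n→-370]
RET  1917-07-26
CALL almanac.lunge[n→17]
RET  1918-12-26
CALL almanac.lunge[n→-33]
RET  1916-03-26


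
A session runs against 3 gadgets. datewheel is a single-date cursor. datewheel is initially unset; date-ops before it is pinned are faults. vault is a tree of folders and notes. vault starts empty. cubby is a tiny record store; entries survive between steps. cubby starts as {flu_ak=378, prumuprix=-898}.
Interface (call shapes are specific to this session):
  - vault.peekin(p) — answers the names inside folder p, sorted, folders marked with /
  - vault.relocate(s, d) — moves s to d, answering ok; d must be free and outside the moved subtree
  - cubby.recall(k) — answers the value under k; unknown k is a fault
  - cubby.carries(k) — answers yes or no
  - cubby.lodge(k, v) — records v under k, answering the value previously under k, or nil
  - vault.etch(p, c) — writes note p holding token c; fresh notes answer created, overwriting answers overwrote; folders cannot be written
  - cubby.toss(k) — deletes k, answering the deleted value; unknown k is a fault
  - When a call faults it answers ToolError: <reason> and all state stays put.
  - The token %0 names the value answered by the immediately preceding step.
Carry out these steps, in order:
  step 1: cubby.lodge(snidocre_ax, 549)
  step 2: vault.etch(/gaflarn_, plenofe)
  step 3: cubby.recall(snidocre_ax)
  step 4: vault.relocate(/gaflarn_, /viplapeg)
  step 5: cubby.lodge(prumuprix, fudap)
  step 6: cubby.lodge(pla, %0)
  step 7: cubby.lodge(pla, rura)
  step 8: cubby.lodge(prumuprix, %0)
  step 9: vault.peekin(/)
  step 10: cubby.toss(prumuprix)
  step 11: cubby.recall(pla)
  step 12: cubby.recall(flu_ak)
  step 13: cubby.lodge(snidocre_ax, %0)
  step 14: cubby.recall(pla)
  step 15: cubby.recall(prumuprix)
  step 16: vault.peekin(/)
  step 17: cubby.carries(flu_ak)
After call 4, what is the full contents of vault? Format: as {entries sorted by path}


CALL cubby.lodge[k=snidocre_ax; v=549]
RET  nil
CALL vault.etch[p=/gaflarn_; c=plenofe]
RET  created
CALL cubby.recall[k=snidocre_ax]
RET  549
CALL vault.relocate[s=/gaflarn_; d=/viplapeg]
RET  ok
CALL cubby.lodge[k=prumuprix; v=fudap]
RET  -898
CALL cubby.lodge[k=pla; v=%0]
RET  nil
CALL cubby.lodge[k=pla; v=rura]
RET  -898
CALL cubby.lodge[k=prumuprix; v=%0]
RET  fudap
CALL vault.peekin[p=/]
RET  [viplapeg]
CALL cubby.toss[k=prumuprix]
RET  -898
CALL cubby.recall[k=pla]
RET  rura
CALL cubby.recall[k=flu_ak]
RET  378
CALL cubby.lodge[k=snidocre_ax; v=%0]
RET  549
CALL cubby.recall[k=pla]
RET  rura
CALL cubby.recall[k=prumuprix]
RET  ToolError: no such key prumuprix
CALL vault.peekin[p=/]
RET  [viplapeg]
CALL cubby.carries[k=flu_ak]
RET  yes

Answer: {viplapeg=plenofe}


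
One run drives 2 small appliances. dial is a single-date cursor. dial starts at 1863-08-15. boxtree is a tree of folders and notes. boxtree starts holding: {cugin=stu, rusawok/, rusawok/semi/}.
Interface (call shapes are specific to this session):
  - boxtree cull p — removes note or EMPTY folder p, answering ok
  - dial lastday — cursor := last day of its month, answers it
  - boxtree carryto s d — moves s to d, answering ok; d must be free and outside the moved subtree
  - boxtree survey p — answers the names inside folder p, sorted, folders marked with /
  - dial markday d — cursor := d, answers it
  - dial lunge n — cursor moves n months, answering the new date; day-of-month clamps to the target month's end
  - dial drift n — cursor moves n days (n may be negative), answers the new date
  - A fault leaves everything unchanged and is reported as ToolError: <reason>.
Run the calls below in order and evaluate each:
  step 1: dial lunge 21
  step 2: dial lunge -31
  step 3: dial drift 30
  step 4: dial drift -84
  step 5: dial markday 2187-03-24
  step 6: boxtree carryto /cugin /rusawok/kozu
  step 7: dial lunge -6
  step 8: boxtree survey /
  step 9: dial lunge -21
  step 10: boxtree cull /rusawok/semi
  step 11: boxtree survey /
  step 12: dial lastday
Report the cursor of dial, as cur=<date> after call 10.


Answer: cur=2184-12-24

Derivation:
>> dial lunge(n=21)
<< 1865-05-15
>> dial lunge(n=-31)
<< 1862-10-15
>> dial drift(n=30)
<< 1862-11-14
>> dial drift(n=-84)
<< 1862-08-22
>> dial markday(d=2187-03-24)
<< 2187-03-24
>> boxtree carryto(s=/cugin, d=/rusawok/kozu)
<< ok
>> dial lunge(n=-6)
<< 2186-09-24
>> boxtree survey(p=/)
<< [rusawok/]
>> dial lunge(n=-21)
<< 2184-12-24
>> boxtree cull(p=/rusawok/semi)
<< ok
>> boxtree survey(p=/)
<< [rusawok/]
>> dial lastday()
<< 2184-12-31


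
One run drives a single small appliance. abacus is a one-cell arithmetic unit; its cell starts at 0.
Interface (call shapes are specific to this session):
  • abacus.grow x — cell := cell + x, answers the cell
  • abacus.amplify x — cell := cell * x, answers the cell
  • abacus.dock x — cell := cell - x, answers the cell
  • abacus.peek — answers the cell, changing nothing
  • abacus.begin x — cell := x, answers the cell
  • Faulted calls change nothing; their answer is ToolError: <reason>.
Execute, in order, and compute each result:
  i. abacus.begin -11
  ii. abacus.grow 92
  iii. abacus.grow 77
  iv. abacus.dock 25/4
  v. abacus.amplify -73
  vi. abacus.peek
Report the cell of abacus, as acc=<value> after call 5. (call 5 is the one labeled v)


Answer: acc=-44311/4

Derivation:
~$ abacus.begin x=-11
= -11
~$ abacus.grow x=92
= 81
~$ abacus.grow x=77
= 158
~$ abacus.dock x=25/4
= 607/4
~$ abacus.amplify x=-73
= -44311/4
~$ abacus.peek
= -44311/4


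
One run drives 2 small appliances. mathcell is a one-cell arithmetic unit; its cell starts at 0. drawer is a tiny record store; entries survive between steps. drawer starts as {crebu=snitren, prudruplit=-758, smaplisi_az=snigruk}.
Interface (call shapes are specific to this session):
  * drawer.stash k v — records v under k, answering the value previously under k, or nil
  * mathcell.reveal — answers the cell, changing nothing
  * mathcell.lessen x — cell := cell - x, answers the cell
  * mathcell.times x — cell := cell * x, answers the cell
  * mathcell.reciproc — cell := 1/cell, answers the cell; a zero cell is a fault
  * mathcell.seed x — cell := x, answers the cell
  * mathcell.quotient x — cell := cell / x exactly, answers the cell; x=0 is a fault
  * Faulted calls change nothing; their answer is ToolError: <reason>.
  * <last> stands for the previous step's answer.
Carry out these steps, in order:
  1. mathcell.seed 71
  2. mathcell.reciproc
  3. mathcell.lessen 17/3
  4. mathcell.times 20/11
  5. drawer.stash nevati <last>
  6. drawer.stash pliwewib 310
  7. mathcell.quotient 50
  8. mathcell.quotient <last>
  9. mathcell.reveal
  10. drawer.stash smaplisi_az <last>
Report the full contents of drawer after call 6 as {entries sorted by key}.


Answer: {crebu=snitren, nevati=-24080/2343, pliwewib=310, prudruplit=-758, smaplisi_az=snigruk}

Derivation:
;; 1. seed(x: 71) => 71
;; 2. reciproc() => 1/71
;; 3. lessen(x: 17/3) => -1204/213
;; 4. times(x: 20/11) => -24080/2343
;; 5. stash(k: nevati, v: <last>) => nil
;; 6. stash(k: pliwewib, v: 310) => nil
;; 7. quotient(x: 50) => -2408/11715
;; 8. quotient(x: <last>) => 1
;; 9. reveal() => 1
;; 10. stash(k: smaplisi_az, v: <last>) => snigruk


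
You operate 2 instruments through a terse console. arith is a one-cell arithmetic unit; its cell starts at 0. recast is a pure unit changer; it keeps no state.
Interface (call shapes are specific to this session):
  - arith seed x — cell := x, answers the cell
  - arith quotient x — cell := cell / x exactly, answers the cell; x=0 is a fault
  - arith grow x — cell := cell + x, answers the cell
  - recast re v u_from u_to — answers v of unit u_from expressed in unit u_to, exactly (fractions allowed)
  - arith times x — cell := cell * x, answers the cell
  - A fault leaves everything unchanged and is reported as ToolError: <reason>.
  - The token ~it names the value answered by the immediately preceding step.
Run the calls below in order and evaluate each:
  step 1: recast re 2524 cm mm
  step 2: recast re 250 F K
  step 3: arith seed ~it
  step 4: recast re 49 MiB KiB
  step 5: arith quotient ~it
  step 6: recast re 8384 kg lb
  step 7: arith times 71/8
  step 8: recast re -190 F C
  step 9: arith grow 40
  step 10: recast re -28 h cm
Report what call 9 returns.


Answer: 2895176257/72253440

Derivation:
I run recast re passing v=2524, u_from=cm, u_to=mm, which returns 25240.
Then recast re passing v=250, u_from=F, u_to=K, → 70967/180.
I run arith seed passing x=~it, which returns 70967/180.
Then recast re passing v=49, u_from=MiB, u_to=KiB, and observe 50176.
I try arith quotient passing x=~it, — result: 70967/9031680.
I use recast re passing v=8384, u_from=kg, u_to=lb, and see 838400000000/45359237.
Calling arith times passing x=71/8, and observe 5038657/72253440.
Then recast re passing v=-190, u_from=F, u_to=C, — result: -370/3.
Then arith grow passing x=40, which returns 2895176257/72253440.
I invoke recast re passing v=-28, u_from=h, u_to=cm, → ToolError: incompatible units.


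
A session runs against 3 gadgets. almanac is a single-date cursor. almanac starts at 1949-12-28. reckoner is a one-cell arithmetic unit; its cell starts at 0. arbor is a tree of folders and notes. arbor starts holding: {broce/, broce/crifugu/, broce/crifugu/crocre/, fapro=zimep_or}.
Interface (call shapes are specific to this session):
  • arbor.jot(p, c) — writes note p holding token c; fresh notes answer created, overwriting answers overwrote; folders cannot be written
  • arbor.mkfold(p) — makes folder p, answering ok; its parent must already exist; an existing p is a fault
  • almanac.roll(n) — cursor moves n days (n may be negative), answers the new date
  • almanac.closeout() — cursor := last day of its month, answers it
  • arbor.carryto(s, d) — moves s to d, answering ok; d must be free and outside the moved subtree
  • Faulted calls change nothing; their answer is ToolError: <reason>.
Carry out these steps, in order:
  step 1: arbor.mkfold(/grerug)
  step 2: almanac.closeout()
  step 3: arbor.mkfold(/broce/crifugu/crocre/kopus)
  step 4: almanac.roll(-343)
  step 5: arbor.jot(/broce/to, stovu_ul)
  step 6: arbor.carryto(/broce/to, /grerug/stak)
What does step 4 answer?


Answer: 1949-01-22

Derivation:
Do: arbor.mkfold[p: /grerug]
See: ok
Do: almanac.closeout[]
See: 1949-12-31
Do: arbor.mkfold[p: /broce/crifugu/crocre/kopus]
See: ok
Do: almanac.roll[n: -343]
See: 1949-01-22
Do: arbor.jot[p: /broce/to; c: stovu_ul]
See: created
Do: arbor.carryto[s: /broce/to; d: /grerug/stak]
See: ok


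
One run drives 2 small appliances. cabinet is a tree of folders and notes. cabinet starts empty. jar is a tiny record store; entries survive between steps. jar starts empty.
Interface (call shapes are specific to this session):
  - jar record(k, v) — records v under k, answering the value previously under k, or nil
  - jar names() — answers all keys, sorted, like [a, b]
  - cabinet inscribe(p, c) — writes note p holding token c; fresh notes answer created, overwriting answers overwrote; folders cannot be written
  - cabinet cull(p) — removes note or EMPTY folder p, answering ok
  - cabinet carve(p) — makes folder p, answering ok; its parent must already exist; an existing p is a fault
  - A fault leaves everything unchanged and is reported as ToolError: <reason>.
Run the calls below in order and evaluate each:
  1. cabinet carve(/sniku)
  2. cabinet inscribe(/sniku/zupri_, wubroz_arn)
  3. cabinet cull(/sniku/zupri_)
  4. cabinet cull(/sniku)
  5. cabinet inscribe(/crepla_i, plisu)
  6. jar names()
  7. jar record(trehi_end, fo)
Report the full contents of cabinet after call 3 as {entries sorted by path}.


Answer: {sniku/}

Derivation:
·→ cabinet carve(p=/sniku)
·← ok
·→ cabinet inscribe(p=/sniku/zupri_, c=wubroz_arn)
·← created
·→ cabinet cull(p=/sniku/zupri_)
·← ok
·→ cabinet cull(p=/sniku)
·← ok
·→ cabinet inscribe(p=/crepla_i, c=plisu)
·← created
·→ jar names()
·← []
·→ jar record(k=trehi_end, v=fo)
·← nil


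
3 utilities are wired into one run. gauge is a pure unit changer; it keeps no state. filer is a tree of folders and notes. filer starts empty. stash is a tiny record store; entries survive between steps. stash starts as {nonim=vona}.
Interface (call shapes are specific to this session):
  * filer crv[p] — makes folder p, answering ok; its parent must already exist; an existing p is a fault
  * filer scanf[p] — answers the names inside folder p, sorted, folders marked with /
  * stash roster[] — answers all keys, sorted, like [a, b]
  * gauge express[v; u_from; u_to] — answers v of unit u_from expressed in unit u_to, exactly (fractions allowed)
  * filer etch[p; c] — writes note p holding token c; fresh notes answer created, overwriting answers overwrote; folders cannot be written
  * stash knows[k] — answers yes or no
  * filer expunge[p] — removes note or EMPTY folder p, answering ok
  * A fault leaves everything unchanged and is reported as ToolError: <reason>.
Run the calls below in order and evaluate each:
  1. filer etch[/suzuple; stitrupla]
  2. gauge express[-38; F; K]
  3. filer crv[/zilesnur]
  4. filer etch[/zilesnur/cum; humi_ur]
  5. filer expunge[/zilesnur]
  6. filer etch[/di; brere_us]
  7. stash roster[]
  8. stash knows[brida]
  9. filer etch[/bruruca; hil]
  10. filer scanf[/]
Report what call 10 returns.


Answer: [bruruca, di, suzuple, zilesnur/]

Derivation:
I invoke filer etch on p=/suzuple, c=stitrupla, and get created.
Calling gauge express on v=-38, u_from=F, u_to=K, which returns 42167/180.
Using filer crv on p=/zilesnur, → ok.
I try filer etch on p=/zilesnur/cum, c=humi_ur, and get created.
I try filer expunge on p=/zilesnur, and see ToolError: not empty.
Now I run filer etch on p=/di, c=brere_us: created.
Calling stash roster(), and get [nonim].
I call stash knows on k=brida, yielding no.
Then filer etch on p=/bruruca, c=hil, and observe created.
Invoking filer scanf on p=/: [bruruca, di, suzuple, zilesnur/].


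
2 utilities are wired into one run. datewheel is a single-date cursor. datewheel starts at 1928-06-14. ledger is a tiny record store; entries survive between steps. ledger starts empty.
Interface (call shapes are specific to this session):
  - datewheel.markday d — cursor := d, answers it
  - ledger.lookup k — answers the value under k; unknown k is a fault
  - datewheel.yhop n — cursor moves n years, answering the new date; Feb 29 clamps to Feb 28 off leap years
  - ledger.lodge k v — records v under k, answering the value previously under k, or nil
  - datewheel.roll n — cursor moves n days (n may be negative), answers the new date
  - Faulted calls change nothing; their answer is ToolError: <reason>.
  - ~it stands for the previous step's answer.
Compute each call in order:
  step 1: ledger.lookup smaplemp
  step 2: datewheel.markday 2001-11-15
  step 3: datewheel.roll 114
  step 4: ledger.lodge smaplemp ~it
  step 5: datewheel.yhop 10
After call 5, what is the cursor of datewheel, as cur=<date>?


CALL ledger.lookup[k: smaplemp]
RET  ToolError: no such key smaplemp
CALL datewheel.markday[d: 2001-11-15]
RET  2001-11-15
CALL datewheel.roll[n: 114]
RET  2002-03-09
CALL ledger.lodge[k: smaplemp; v: ~it]
RET  nil
CALL datewheel.yhop[n: 10]
RET  2012-03-09

Answer: cur=2012-03-09


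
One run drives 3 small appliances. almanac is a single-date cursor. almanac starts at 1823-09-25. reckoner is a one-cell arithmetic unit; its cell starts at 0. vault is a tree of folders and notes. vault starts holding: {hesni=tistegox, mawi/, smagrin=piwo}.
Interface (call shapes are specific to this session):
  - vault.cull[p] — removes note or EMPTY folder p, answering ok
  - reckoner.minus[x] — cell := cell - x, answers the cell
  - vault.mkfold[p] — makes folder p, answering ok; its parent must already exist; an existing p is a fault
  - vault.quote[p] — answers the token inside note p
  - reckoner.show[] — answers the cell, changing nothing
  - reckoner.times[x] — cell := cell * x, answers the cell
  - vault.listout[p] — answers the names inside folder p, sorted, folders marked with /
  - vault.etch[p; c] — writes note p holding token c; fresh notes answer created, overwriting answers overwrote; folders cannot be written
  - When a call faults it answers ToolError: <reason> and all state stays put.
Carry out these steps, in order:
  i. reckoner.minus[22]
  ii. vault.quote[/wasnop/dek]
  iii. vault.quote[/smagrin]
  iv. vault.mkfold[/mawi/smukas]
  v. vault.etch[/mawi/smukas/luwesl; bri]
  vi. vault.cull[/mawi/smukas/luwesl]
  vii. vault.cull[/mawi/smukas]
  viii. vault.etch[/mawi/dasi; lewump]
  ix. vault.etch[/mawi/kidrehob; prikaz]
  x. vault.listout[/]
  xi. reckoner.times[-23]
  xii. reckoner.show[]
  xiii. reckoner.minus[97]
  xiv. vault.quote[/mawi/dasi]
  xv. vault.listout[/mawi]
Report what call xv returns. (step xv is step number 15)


Answer: [dasi, kidrehob]

Derivation:
// reckoner.minus(22) => -22
// vault.quote(/wasnop/dek) => ToolError: not found
// vault.quote(/smagrin) => piwo
// vault.mkfold(/mawi/smukas) => ok
// vault.etch(/mawi/smukas/luwesl, bri) => created
// vault.cull(/mawi/smukas/luwesl) => ok
// vault.cull(/mawi/smukas) => ok
// vault.etch(/mawi/dasi, lewump) => created
// vault.etch(/mawi/kidrehob, prikaz) => created
// vault.listout(/) => [hesni, mawi/, smagrin]
// reckoner.times(-23) => 506
// reckoner.show() => 506
// reckoner.minus(97) => 409
// vault.quote(/mawi/dasi) => lewump
// vault.listout(/mawi) => [dasi, kidrehob]


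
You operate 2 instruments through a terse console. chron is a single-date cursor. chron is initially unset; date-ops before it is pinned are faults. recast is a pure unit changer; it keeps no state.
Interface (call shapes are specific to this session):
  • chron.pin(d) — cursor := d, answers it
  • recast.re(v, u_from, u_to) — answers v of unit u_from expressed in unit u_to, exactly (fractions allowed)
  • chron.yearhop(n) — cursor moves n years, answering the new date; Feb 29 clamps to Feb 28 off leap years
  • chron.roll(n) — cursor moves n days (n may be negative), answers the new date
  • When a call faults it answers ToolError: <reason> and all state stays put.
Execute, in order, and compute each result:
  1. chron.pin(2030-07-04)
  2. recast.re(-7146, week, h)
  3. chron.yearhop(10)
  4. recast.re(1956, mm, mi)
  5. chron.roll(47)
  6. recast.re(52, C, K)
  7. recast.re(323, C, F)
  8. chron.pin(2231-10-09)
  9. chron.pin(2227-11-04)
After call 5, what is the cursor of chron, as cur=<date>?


Answer: cur=2040-08-20

Derivation:
$ pin d='2030-07-04'
[out] 2030-07-04
$ re v='-7146' u_from='week' u_to='h'
[out] -1200528
$ yearhop n='10'
[out] 2040-07-04
$ re v='1956' u_from='mm' u_to='mi'
[out] 163/134112
$ roll n='47'
[out] 2040-08-20
$ re v='52' u_from='C' u_to='K'
[out] 6503/20
$ re v='323' u_from='C' u_to='F'
[out] 3067/5
$ pin d='2231-10-09'
[out] 2231-10-09
$ pin d='2227-11-04'
[out] 2227-11-04


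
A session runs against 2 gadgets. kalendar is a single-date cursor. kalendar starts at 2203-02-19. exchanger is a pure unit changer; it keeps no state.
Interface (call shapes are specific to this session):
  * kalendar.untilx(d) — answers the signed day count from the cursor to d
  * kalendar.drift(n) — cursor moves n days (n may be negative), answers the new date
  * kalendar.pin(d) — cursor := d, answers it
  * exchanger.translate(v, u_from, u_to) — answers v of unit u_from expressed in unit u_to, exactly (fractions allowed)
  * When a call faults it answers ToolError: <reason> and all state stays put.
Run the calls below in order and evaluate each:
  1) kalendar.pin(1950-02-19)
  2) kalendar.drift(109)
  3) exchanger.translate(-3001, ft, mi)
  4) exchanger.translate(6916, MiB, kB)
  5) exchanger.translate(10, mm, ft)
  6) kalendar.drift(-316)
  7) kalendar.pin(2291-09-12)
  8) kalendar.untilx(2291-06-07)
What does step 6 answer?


Answer: 1949-07-27

Derivation:
>> kalendar.pin(d=1950-02-19)
<< 1950-02-19
>> kalendar.drift(n=109)
<< 1950-06-08
>> exchanger.translate(v=-3001, u_from=ft, u_to=mi)
<< -3001/5280
>> exchanger.translate(v=6916, u_from=MiB, u_to=kB)
<< 906493952/125
>> exchanger.translate(v=10, u_from=mm, u_to=ft)
<< 25/762
>> kalendar.drift(n=-316)
<< 1949-07-27
>> kalendar.pin(d=2291-09-12)
<< 2291-09-12
>> kalendar.untilx(d=2291-06-07)
<< -97


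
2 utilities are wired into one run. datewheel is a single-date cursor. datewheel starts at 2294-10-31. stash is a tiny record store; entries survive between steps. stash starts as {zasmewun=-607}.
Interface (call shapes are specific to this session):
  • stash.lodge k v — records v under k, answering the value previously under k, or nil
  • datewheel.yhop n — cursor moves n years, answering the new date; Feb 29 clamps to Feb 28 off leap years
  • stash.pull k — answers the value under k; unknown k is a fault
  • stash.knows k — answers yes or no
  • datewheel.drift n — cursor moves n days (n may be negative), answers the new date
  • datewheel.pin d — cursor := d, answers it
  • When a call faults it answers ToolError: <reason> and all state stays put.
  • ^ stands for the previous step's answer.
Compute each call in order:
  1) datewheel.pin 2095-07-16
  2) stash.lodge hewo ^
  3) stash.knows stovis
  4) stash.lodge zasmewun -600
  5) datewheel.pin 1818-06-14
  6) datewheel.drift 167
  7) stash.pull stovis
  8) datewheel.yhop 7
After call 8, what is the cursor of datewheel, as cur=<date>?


Answer: cur=1825-11-28

Derivation:
~$ datewheel.pin d→2095-07-16
[out] 2095-07-16
~$ stash.lodge k→hewo v→^
[out] nil
~$ stash.knows k→stovis
[out] no
~$ stash.lodge k→zasmewun v→-600
[out] -607
~$ datewheel.pin d→1818-06-14
[out] 1818-06-14
~$ datewheel.drift n→167
[out] 1818-11-28
~$ stash.pull k→stovis
[out] ToolError: no such key stovis
~$ datewheel.yhop n→7
[out] 1825-11-28


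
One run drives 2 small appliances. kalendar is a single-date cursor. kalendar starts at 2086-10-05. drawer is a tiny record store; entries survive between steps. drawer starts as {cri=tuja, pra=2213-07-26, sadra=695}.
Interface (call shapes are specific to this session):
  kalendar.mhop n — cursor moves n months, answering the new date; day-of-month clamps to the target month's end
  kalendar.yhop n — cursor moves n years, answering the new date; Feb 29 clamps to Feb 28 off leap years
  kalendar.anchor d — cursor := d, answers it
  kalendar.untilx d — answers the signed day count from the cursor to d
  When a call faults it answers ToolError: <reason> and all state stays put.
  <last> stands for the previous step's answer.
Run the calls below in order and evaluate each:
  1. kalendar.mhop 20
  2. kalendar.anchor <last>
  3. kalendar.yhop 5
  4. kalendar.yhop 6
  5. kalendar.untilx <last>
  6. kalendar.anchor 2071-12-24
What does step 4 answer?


·→ mhop(n→20)
·← 2088-06-05
·→ anchor(d→<last>)
·← 2088-06-05
·→ yhop(n→5)
·← 2093-06-05
·→ yhop(n→6)
·← 2099-06-05
·→ untilx(d→<last>)
·← 0
·→ anchor(d→2071-12-24)
·← 2071-12-24

Answer: 2099-06-05


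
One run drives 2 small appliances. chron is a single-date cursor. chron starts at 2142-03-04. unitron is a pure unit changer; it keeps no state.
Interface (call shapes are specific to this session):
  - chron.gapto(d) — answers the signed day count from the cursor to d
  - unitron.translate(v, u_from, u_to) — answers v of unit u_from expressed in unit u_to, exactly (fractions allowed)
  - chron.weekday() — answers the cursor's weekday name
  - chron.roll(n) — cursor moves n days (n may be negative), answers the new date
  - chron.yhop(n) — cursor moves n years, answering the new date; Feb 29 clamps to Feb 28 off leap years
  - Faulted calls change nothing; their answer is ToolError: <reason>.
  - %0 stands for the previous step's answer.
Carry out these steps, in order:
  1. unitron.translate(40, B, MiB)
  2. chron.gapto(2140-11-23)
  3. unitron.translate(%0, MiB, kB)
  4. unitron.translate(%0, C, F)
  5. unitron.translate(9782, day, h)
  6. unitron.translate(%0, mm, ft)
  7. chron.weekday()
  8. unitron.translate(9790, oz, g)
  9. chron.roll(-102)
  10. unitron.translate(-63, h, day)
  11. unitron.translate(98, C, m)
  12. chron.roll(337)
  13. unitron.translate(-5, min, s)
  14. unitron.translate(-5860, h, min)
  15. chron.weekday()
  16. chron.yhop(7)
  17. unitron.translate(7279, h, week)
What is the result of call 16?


Answer: 2149-10-25

Derivation:
// 1. translate(v→40, u_from→B, u_to→MiB) -> 5/131072
// 2. gapto(d→2140-11-23) -> -466
// 3. translate(v→%0, u_from→MiB, u_to→kB) -> -61079552/125
// 4. translate(v→%0, u_from→C, u_to→F) -> -549695968/625
// 5. translate(v→9782, u_from→day, u_to→h) -> 234768
// 6. translate(v→%0, u_from→mm, u_to→ft) -> 97820/127
// 7. weekday() -> Sunday
// 8. translate(v→9790, u_from→oz, u_to→g) -> 44406693023/160000
// 9. roll(n→-102) -> 2141-11-22
// 10. translate(v→-63, u_from→h, u_to→day) -> -21/8
// 11. translate(v→98, u_from→C, u_to→m) -> ToolError: incompatible units
// 12. roll(n→337) -> 2142-10-25
// 13. translate(v→-5, u_from→min, u_to→s) -> -300
// 14. translate(v→-5860, u_from→h, u_to→min) -> -351600
// 15. weekday() -> Thursday
// 16. yhop(n→7) -> 2149-10-25
// 17. translate(v→7279, u_from→h, u_to→week) -> 7279/168


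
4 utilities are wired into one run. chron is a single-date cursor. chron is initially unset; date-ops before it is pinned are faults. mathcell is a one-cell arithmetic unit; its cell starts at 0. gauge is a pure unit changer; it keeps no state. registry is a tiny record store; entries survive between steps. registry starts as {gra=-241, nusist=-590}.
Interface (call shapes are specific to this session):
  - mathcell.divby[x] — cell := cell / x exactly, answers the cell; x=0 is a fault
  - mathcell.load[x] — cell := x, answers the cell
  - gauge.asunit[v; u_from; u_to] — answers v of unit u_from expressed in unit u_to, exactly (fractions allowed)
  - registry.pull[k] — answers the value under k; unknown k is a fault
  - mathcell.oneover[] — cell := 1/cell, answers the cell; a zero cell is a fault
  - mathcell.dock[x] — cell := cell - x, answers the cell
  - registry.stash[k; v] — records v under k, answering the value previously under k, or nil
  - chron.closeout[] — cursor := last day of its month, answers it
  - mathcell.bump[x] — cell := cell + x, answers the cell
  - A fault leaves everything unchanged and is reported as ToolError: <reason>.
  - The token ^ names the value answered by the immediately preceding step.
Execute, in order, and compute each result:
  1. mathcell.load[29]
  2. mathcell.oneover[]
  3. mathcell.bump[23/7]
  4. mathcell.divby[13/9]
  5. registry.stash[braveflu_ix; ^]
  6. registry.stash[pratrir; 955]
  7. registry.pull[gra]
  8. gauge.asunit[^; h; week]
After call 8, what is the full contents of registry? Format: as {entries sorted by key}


[in] mathcell.load x=29
= 29
[in] mathcell.oneover
= 1/29
[in] mathcell.bump x=23/7
= 674/203
[in] mathcell.divby x=13/9
= 6066/2639
[in] registry.stash k=braveflu_ix v=^
= nil
[in] registry.stash k=pratrir v=955
= nil
[in] registry.pull k=gra
= -241
[in] gauge.asunit v=^ u_from=h u_to=week
= -241/168

Answer: {braveflu_ix=6066/2639, gra=-241, nusist=-590, pratrir=955}


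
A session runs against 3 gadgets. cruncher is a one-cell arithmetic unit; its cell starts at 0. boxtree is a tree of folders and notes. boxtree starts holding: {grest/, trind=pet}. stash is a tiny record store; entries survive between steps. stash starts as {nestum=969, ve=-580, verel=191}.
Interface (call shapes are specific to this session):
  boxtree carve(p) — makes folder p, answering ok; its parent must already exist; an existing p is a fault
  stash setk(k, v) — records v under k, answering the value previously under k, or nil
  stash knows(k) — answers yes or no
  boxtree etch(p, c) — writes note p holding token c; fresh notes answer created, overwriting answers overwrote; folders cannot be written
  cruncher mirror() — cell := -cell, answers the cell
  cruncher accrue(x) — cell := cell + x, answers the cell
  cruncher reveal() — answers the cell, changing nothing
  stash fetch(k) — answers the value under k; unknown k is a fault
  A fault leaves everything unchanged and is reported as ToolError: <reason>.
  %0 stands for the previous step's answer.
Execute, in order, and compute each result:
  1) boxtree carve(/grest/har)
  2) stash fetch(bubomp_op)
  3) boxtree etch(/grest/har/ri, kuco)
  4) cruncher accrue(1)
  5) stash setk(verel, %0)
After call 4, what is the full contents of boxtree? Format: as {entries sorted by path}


~$ boxtree carve p='/grest/har'
:: ok
~$ stash fetch k='bubomp_op'
:: ToolError: no such key bubomp_op
~$ boxtree etch p='/grest/har/ri' c='kuco'
:: created
~$ cruncher accrue x='1'
:: 1
~$ stash setk k='verel' v='%0'
:: 191

Answer: {grest/, grest/har/, grest/har/ri=kuco, trind=pet}


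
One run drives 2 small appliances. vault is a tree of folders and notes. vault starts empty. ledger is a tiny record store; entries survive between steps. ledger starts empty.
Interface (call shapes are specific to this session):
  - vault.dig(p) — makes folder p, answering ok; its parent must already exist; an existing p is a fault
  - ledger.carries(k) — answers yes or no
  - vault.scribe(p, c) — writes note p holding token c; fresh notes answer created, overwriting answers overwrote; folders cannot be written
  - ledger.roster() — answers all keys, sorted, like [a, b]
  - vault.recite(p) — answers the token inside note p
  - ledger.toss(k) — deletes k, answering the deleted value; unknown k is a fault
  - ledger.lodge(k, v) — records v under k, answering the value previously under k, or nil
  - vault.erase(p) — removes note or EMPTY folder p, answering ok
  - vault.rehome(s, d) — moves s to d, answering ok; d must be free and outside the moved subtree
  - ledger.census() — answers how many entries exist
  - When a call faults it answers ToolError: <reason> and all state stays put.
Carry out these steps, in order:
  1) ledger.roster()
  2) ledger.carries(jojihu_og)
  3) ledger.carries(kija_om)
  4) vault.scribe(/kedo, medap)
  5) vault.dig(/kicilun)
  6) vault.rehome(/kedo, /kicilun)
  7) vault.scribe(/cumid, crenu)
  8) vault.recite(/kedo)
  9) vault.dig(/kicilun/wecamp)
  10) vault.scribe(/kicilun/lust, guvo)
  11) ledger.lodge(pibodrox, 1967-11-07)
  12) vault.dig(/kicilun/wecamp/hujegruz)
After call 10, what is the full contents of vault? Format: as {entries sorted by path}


Answer: {cumid=crenu, kedo=medap, kicilun/, kicilun/lust=guvo, kicilun/wecamp/}

Derivation:
Act: ledger.roster[]
Obs: []
Act: ledger.carries[k=jojihu_og]
Obs: no
Act: ledger.carries[k=kija_om]
Obs: no
Act: vault.scribe[p=/kedo; c=medap]
Obs: created
Act: vault.dig[p=/kicilun]
Obs: ok
Act: vault.rehome[s=/kedo; d=/kicilun]
Obs: ToolError: exists
Act: vault.scribe[p=/cumid; c=crenu]
Obs: created
Act: vault.recite[p=/kedo]
Obs: medap
Act: vault.dig[p=/kicilun/wecamp]
Obs: ok
Act: vault.scribe[p=/kicilun/lust; c=guvo]
Obs: created
Act: ledger.lodge[k=pibodrox; v=1967-11-07]
Obs: nil
Act: vault.dig[p=/kicilun/wecamp/hujegruz]
Obs: ok


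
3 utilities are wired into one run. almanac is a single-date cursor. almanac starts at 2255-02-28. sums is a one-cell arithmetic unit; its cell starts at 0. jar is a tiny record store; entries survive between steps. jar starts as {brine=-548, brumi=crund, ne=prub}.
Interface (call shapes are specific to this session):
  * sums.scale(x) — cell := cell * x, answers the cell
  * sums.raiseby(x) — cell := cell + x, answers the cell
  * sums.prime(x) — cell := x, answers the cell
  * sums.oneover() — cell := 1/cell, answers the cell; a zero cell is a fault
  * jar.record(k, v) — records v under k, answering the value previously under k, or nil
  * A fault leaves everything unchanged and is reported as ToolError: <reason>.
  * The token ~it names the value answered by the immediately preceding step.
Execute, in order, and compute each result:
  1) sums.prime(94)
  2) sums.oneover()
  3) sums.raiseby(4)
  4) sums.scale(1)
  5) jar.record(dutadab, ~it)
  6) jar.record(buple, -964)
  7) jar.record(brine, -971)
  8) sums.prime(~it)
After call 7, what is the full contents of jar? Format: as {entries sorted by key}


Answer: {brine=-971, brumi=crund, buple=-964, dutadab=377/94, ne=prub}

Derivation:
Act: prime[x: 94]
Obs: 94
Act: oneover[]
Obs: 1/94
Act: raiseby[x: 4]
Obs: 377/94
Act: scale[x: 1]
Obs: 377/94
Act: record[k: dutadab; v: ~it]
Obs: nil
Act: record[k: buple; v: -964]
Obs: nil
Act: record[k: brine; v: -971]
Obs: -548
Act: prime[x: ~it]
Obs: -548
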